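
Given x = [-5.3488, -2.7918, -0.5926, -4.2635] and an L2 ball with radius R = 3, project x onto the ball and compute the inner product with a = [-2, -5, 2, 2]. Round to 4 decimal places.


Step 1: Compute ||x|| (intermediates to 6 decimals).
||x|| = sqrt((-5.3488)^2 + (-2.7918)^2 + (-0.5926)^2 + (-4.2635)^2) = 7.411641
Step 2: Project.
Since ||x|| > R, scale = R/||x|| = 3/7.411641 = 0.404769, proj(x) = scale * x
proj(x) = [-2.165028, -1.130034, -0.239866, -1.725733]
Step 3: Dot product.
a^T * proj(x) = -2*(-2.165028) - 5*(-1.130034) + 2*(-0.239866) + 2*(-1.725733) = 6.049


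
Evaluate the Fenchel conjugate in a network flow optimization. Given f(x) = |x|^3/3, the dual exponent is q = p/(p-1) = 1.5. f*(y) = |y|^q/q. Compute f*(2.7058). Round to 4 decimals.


The conjugate exponent q satisfies 1/p + 1/q = 1.
p = 3, so q = 3/(3 - 1) = 1.5
|y|^q = 2.7058^1.5 = 4.4509
f*(2.7058) = 4.4509 / 1.5 = 2.9672


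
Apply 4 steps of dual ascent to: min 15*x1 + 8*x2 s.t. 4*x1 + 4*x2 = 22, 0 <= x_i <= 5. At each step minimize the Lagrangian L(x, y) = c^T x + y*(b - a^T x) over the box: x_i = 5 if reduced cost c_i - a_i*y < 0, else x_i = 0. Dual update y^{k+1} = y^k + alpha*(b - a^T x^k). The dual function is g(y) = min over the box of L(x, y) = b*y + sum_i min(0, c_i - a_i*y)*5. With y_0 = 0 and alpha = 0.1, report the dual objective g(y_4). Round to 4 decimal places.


Dual ascent for LP: min 15*x1 + 8*x2, 4*x1 + 4*x2 = 22, 0 <= x_i <= 5
Step 1: y^k = 0.0, reduced costs: (15.0, 8.0)
  x^k = (0.0, 0.0), subgradient = b - a^T x = 22.0
  y^{k+1} = 0.0 + 0.1*22.0 = 2.2
Step 2: y^k = 2.2, reduced costs: (6.2, -0.8)
  x^k = (0.0, 5.0), subgradient = b - a^T x = 2.0
  y^{k+1} = 2.2 + 0.1*2.0 = 2.4
Step 3: y^k = 2.4, reduced costs: (5.4, -1.6)
  x^k = (0.0, 5.0), subgradient = b - a^T x = 2.0
  y^{k+1} = 2.4 + 0.1*2.0 = 2.6
Step 4: y^k = 2.6, reduced costs: (4.6, -2.4)
  x^k = (0.0, 5.0), subgradient = b - a^T x = 2.0
  y^{k+1} = 2.6 + 0.1*2.0 = 2.8
Dual objective at y_4 = 2.8: reduced costs (3.8, -3.2), box minimizer x = (0.0, 5.0)
g(y_4) = b*y + (c1 - a1*y)*x1 + (c2 - a2*y)*x2 = 22*2.8 + 3.8*0.0 + (-3.2)*5.0 = 61.6 + 0.0 - 16.0 = 45.6


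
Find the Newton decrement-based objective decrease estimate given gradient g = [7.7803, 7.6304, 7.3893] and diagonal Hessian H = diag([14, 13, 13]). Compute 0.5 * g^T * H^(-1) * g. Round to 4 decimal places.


Step 1: H is diagonal, so H^(-1) * g = [0.5557, 0.587, 0.5684].
Step 2: g^T H^(-1) g = sum_i g_i^2 / H_ii
  = (7.7803)^2/14 + (7.6304)^2/13 + (7.3893)^2/13
  = 4.3238 + 4.4787 + 4.2001 = 13.0026
Step 3: Objective decrease = 0.5 * g^T H^(-1) g = 6.5013


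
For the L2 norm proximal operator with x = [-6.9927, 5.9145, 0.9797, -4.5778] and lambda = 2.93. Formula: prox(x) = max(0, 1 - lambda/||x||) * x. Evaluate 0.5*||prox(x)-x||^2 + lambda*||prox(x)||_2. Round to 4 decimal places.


Step 1: Compute ||x||.
||x|| = 10.2857
Step 2: Compute scaling factor.
scale = max(0, 1 - 2.93/10.2857) = 0.7151
Step 3: prox(x) = [-5.0007, 4.2297, 0.7006, -3.2738]
||prox(x)|| = 7.3557
Step 4: Proximal objective.
0.5*||prox-x||^2 = 4.2925
lambda*||prox|| = 21.5522
Total = 25.8446


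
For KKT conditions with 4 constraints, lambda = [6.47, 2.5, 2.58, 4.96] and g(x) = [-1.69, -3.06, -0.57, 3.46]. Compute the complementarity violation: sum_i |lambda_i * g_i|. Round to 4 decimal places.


KKT complementary slackness check:
lambda_1 * g_1 = 6.47 * -1.69 = -10.9343
lambda_2 * g_2 = 2.5 * -3.06 = -7.65
lambda_3 * g_3 = 2.58 * -0.57 = -1.4706
lambda_4 * g_4 = 4.96 * 3.46 = 17.1616
Total violation = 10.9343 + 7.65 + 1.4706 + 17.1616 = 37.2165


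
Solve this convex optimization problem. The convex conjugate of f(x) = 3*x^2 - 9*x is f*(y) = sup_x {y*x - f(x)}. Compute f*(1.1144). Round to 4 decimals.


f*(y) = sup_x {y*x - a*x^2 - b*x} = sup_x {(y-b)*x - a*x^2}
FOC: (y - b) - 2a*x = 0 => x* = (y - b)/(2a)
x* = (1.1144 + 9)/(2*3) = 1.6857
f*(1.1144) = (y-b)^2/(4a) = (1.1144 + 9)^2/(4*3)
= 102.3011/12 = 8.5251


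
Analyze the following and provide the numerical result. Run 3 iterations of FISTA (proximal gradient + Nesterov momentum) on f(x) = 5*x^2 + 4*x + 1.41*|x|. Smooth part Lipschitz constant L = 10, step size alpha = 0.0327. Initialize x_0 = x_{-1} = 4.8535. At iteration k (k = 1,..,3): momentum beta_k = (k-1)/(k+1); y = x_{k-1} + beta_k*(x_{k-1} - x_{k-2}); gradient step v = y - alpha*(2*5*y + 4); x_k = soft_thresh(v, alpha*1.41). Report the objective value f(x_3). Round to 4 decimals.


FISTA on f(x) = 5*x^2 + 4*x + 1.41*|x|
L = 10, alpha = 0.0327
Iteration 1: beta = 0.0, y = 4.8535 + 0.0*(4.8535 - 4.8535) = 4.8535
  grad(y) = 52.535, v = y - alpha*grad = 3.1356
  prox(v) = soft_thresh(3.1356, 0.0461) = 3.0895
Iteration 2: beta = 0.3333, y = 3.0895 + 0.3333*(3.0895 - 4.8535) = 2.5015
  grad(y) = 29.015, v = y - alpha*grad = 1.5527
  prox(v) = soft_thresh(1.5527, 0.0461) = 1.5066
Iteration 3: beta = 0.5, y = 1.5066 + 0.5*(1.5066 - 3.0895) = 0.7152
  grad(y) = 11.1515, v = y - alpha*grad = 0.3505
  prox(v) = soft_thresh(0.3505, 0.0461) = 0.3044
f(x_3) = 5*0.3044^2 + 4*0.3044 + 1.41*|0.3044| = 2.11


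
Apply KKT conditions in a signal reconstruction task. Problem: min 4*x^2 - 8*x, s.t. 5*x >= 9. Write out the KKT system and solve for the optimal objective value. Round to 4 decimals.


Step 1: Try lambda = 0 (constraint inactive).
x_unc = 8/(2*4) = 1.0
Check: 5*1.0 = 5.0 < 9 -- violated!
Step 2: Constraint must be active: 5*x = 9
x* = 9/5 = 1.8
lambda = (2*4*1.8 - 8)/5 = 1.28
Step 3: Compute optimal value.
f(x*) = 4*1.8^2 - 8*1.8 = -1.44


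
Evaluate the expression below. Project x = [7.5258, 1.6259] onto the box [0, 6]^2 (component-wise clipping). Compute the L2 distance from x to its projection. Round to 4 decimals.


Project each component onto [0, 6].
clip(7.5258) = 6.0, clip(1.6259) = 1.6259
Projection = [6.0, 1.6259]
Squared diffs: [2.3281, 0.0]
Distance = sqrt(2.3281) = 1.5258


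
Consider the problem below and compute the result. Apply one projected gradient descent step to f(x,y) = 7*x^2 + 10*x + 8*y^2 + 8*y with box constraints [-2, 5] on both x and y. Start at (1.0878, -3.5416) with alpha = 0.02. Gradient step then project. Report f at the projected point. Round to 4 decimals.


Step 1: Compute gradient at (1.0878, -3.5416).
grad_x = 2*7*1.0878 + 10 = 25.2292
grad_y = 2*8*-3.5416 + 8 = -48.6656
Step 2: Gradient step.
x_raw = 1.0878 - 0.02*25.2292 = 0.5832
y_raw = -3.5416 - 0.02*-48.6656 = -2.5683
Step 3: Project onto [-2, 5].
x_proj = clip(0.5832) = 0.5832
y_proj = clip(-2.5683) = -2.0
Step 4: Evaluate f.
f(0.5832, -2.0) = 24.2131


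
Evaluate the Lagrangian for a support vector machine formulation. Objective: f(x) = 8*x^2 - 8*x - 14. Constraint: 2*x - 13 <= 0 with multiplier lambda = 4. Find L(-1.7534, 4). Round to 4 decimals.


Step 1: Evaluate f(x).
f(-1.7534) = 8*(-1.7534)^2 - 8*(-1.7534) - 14 = 24.6225
Step 2: Evaluate g(x).
g(-1.7534) = 2*-1.7534 - 13 = -16.5068
Step 3: Compute Lagrangian.
L = 24.6225 + 4*-16.5068 = -41.4047


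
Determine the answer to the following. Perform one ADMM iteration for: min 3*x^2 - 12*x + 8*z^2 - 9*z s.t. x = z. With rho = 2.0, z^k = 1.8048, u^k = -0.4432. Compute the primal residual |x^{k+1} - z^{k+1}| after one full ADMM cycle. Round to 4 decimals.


ADMM iteration with rho = 2.0, z^k = 1.8048, u^k = -0.4432
Step 1: x-update.
Minimize 3*x^2 - 12*x + (2.0/2)*(x - 1.8048 - 0.4432)^2
FOC: (2*3 + 2.0)*x = 12 + 2.0*(1.8048 + 0.4432)
x^{k+1} = 2.062
Step 2: z-update.
Minimize 8*z^2 - 9*z + (2.0/2)*(2.062 - z - 0.4432)^2
FOC: (2*8 + 2.0)*z = 9 + 2.0*(2.062 - 0.4432)
z^{k+1} = 0.6799
Step 3: u-update.
u^{k+1} = -0.4432 + 2.062 - 0.6799 = 0.9389
Step 4: Primal residual = |2.062 - 0.6799| = 1.3821


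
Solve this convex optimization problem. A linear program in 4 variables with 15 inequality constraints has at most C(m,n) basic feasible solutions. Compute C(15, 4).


Each vertex corresponds to some choice of n active constraints out of m, so the number of vertices is at most C(m, n) = m! / (n!(m-n)!).
m = 15, n = 4
Numerator: 15 * 14 * 13 * 12
Denominator: 4! = 24
C(15, 4) = 1365


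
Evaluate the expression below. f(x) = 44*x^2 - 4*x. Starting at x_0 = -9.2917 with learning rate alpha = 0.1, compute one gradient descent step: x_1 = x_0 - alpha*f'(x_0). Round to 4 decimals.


We compute the gradient at x_0 and apply the update.
f'(x) = 88*x - 4
f'(-9.2917) = 88*-9.2917 - 4 = -821.6696
x_1 = -9.2917 - 0.1*-821.6696 = 72.8753


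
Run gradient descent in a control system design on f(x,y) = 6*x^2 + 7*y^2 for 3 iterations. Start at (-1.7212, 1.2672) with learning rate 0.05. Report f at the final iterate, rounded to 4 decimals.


Gradient descent on f(x,y) = 6*x^2 + 7*y^2.
Starting point: (-1.7212, 1.2672), alpha = 0.05
Step 1: grad_x = 2*6*-1.7212 = -20.6544, grad_y = 2*7*1.2672 = 17.7408
  x_1 = -1.7212 - 0.05*-20.6544 = -0.6885
  y_1 = 1.2672 - 0.05*17.7408 = 0.3802
Step 2: grad_x = 2*6*-0.6885 = -8.2618, grad_y = 2*7*0.3802 = 5.3222
  x_2 = -0.6885 - 0.05*-8.2618 = -0.2754
  y_2 = 0.3802 - 0.05*5.3222 = 0.114
Step 3: grad_x = 2*6*-0.2754 = -3.3047, grad_y = 2*7*0.114 = 1.5967
  x_3 = -0.2754 - 0.05*-3.3047 = -0.1102
  y_3 = 0.114 - 0.05*1.5967 = 0.0342
f(-0.1102, 0.0342) = 6*(-0.1102)^2 + 7*0.0342^2 = 0.081


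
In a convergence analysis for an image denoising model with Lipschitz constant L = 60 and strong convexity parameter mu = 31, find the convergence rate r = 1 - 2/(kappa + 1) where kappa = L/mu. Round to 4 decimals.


Step 1: Compute the condition number.
kappa = L/mu = 60/31 = 1.9355
Step 2: Compute the convergence rate.
r = 1 - 2/(kappa + 1) = 1 - 2*mu/(L + mu) = (L - mu)/(L + mu) = 29/91 = 0.3187


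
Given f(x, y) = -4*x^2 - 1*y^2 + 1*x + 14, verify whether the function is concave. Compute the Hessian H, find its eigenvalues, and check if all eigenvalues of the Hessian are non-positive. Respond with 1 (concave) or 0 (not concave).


The Hessian of f(x,y) = -4*x^2 - 1*y^2 + 1*x + 14 is:
H = [[-8, 0], [0, -2]]
Trace = -8 - 2 = -10
Determinant = -8*-2 - (0)^2 = 16
Discriminant = (-10)^2 - 4*16 = 36.0
Eigenvalues: lambda_1 = -8.0, lambda_2 = -2.0
The function is concave.

1


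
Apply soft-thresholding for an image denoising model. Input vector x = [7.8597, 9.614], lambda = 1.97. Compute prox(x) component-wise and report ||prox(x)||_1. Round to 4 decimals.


Soft-thresholding with lambda = 1.97:
prox(7.8597) = sign(7.8597)*max(|7.8597| - 1.97, 0) = 5.8897
prox(9.614) = sign(9.614)*max(|9.614| - 1.97, 0) = 7.644
prox(x) = [5.8897, 7.644]
||prox(x)||_1 = 5.8897 + 7.644 = 13.5337


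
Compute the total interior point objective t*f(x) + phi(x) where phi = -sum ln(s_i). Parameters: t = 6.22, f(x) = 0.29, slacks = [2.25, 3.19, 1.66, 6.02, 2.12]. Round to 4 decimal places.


Step 1: Compute log-barrier.
ln values: [0.8109, 1.16, 0.5068, 1.7951, 0.7514]
phi = -(0.8109 + 1.16 + 0.5068 + 1.7951 + 0.7514) = -5.0243
Step 2: Compute augmented objective.
t*f(x) = 6.22*0.29 = 1.8038
Total = 1.8038 - 5.0243 = -3.2205


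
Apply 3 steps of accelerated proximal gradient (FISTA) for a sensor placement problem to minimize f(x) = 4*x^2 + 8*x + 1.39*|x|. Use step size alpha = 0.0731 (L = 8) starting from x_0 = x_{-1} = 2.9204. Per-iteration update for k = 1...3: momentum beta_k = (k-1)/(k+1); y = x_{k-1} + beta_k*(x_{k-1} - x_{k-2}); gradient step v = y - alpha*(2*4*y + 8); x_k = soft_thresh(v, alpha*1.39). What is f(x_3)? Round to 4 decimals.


FISTA on f(x) = 4*x^2 + 8*x + 1.39*|x|
L = 8, alpha = 0.0731
Iteration 1: beta = 0.0, y = 2.9204 + 0.0*(2.9204 - 2.9204) = 2.9204
  grad(y) = 31.3632, v = y - alpha*grad = 0.6278
  prox(v) = soft_thresh(0.6278, 0.1016) = 0.5261
Iteration 2: beta = 0.3333, y = 0.5261 + 0.3333*(0.5261 - 2.9204) = -0.2719
  grad(y) = 5.8244, v = y - alpha*grad = -0.6977
  prox(v) = soft_thresh(-0.6977, 0.1016) = -0.5961
Iteration 3: beta = 0.5, y = -0.5961 + 0.5*(-0.5961 - 0.5261) = -1.1572
  grad(y) = -1.2578, v = y - alpha*grad = -1.0653
  prox(v) = soft_thresh(-1.0653, 0.1016) = -0.9637
f(x_3) = 4*(-0.9637)^2 + 8*(-0.9637) + 1.39*|-0.9637| = -2.6552


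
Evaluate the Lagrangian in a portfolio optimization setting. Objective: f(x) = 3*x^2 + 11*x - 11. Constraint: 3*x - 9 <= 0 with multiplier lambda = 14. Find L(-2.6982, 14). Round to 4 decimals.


Step 1: Evaluate f(x).
f(-2.6982) = 3*(-2.6982)^2 + 11*(-2.6982) - 11 = -18.8394
Step 2: Evaluate g(x).
g(-2.6982) = 3*-2.6982 - 9 = -17.0946
Step 3: Compute Lagrangian.
L = -18.8394 + 14*-17.0946 = -258.1638


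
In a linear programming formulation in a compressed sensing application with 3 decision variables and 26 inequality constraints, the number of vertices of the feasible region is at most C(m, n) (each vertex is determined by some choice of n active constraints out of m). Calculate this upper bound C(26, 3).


Each vertex corresponds to some choice of n active constraints out of m, so the number of vertices is at most C(m, n) = m! / (n!(m-n)!).
m = 26, n = 3
Numerator: 26 * 25 * 24
Denominator: 3! = 6
C(26, 3) = 2600


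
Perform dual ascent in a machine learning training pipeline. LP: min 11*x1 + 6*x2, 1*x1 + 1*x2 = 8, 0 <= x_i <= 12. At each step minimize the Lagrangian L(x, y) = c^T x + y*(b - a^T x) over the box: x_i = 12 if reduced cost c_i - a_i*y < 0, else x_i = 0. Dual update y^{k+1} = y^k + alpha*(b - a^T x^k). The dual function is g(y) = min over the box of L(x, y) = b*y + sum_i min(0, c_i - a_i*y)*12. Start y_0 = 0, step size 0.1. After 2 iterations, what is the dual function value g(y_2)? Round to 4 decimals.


Dual ascent for LP: min 11*x1 + 6*x2, 1*x1 + 1*x2 = 8, 0 <= x_i <= 12
Step 1: y^k = 0.0, reduced costs: (11.0, 6.0)
  x^k = (0.0, 0.0), subgradient = b - a^T x = 8.0
  y^{k+1} = 0.0 + 0.1*8.0 = 0.8
Step 2: y^k = 0.8, reduced costs: (10.2, 5.2)
  x^k = (0.0, 0.0), subgradient = b - a^T x = 8.0
  y^{k+1} = 0.8 + 0.1*8.0 = 1.6
Dual objective at y_2 = 1.6: reduced costs (9.4, 4.4), box minimizer x = (0.0, 0.0)
g(y_2) = b*y + (c1 - a1*y)*x1 + (c2 - a2*y)*x2 = 8*1.6 + 9.4*0.0 + 4.4*0.0 = 12.8 + 0.0 + 0.0 = 12.8


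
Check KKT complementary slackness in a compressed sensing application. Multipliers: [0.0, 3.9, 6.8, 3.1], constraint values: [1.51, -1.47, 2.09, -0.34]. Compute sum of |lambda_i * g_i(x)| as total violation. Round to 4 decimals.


KKT complementary slackness check:
lambda_1 * g_1 = 0.0 * 1.51 = 0.0
lambda_2 * g_2 = 3.9 * -1.47 = -5.733
lambda_3 * g_3 = 6.8 * 2.09 = 14.212
lambda_4 * g_4 = 3.1 * -0.34 = -1.054
Total violation = 0.0 + 5.733 + 14.212 + 1.054 = 20.999


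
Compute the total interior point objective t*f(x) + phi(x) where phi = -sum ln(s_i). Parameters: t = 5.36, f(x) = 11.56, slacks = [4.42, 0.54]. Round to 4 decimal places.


Step 1: Compute log-barrier.
ln values: [1.4861, -0.6162]
phi = -(1.4861 - 0.6162) = -0.87
Step 2: Compute augmented objective.
t*f(x) = 5.36*11.56 = 61.9616
Total = 61.9616 - 0.87 = 61.0916


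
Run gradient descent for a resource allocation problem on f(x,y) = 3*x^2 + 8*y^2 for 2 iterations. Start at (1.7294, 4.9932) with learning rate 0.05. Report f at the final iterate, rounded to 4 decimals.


Gradient descent on f(x,y) = 3*x^2 + 8*y^2.
Starting point: (1.7294, 4.9932), alpha = 0.05
Step 1: grad_x = 2*3*1.7294 = 10.3764, grad_y = 2*8*4.9932 = 79.8912
  x_1 = 1.7294 - 0.05*10.3764 = 1.2106
  y_1 = 4.9932 - 0.05*79.8912 = 0.9986
Step 2: grad_x = 2*3*1.2106 = 7.2635, grad_y = 2*8*0.9986 = 15.9782
  x_2 = 1.2106 - 0.05*7.2635 = 0.8474
  y_2 = 0.9986 - 0.05*15.9782 = 0.1997
f(0.8474, 0.1997) = 3*0.8474^2 + 8*0.1997^2 = 2.4734


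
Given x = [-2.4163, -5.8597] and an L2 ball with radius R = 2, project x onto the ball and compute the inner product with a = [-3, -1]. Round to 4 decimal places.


Step 1: Compute ||x|| (intermediates to 6 decimals).
||x|| = sqrt((-2.4163)^2 + (-5.8597)^2) = 6.338343
Step 2: Project.
Since ||x|| > R, scale = R/||x|| = 2/6.338343 = 0.31554, proj(x) = scale * x
proj(x) = [-0.762439, -1.84897]
Step 3: Dot product.
a^T * proj(x) = -3*(-0.762439) - 1*(-1.84897) = 4.1363


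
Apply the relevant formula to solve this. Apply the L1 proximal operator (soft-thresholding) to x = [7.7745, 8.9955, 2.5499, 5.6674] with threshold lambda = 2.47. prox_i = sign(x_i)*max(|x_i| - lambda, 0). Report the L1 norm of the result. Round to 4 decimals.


Soft-thresholding with lambda = 2.47:
prox(7.7745) = sign(7.7745)*max(|7.7745| - 2.47, 0) = 5.3045
prox(8.9955) = sign(8.9955)*max(|8.9955| - 2.47, 0) = 6.5255
prox(2.5499) = sign(2.5499)*max(|2.5499| - 2.47, 0) = 0.0799
prox(5.6674) = sign(5.6674)*max(|5.6674| - 2.47, 0) = 3.1974
prox(x) = [5.3045, 6.5255, 0.0799, 3.1974]
||prox(x)||_1 = 5.3045 + 6.5255 + 0.0799 + 3.1974 = 15.1073


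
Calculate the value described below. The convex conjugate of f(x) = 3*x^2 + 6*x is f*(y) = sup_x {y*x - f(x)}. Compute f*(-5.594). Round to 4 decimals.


f*(y) = sup_x {y*x - a*x^2 - b*x} = sup_x {(y-b)*x - a*x^2}
FOC: (y - b) - 2a*x = 0 => x* = (y - b)/(2a)
x* = (-5.594 - 6)/(2*3) = -1.9323
f*(-5.594) = (y-b)^2/(4a) = (-5.594 - 6)^2/(4*3)
= 134.4208/12 = 11.2017


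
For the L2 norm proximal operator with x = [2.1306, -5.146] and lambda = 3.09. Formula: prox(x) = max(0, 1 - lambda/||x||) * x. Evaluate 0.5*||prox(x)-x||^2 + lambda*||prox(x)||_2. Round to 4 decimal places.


Step 1: Compute ||x||.
||x|| = 5.5696
Step 2: Compute scaling factor.
scale = max(0, 1 - 3.09/5.5696) = 0.4452
Step 3: prox(x) = [0.9486, -2.291]
||prox(x)|| = 2.4796
Step 4: Proximal objective.
0.5*||prox-x||^2 = 4.7741
lambda*||prox|| = 7.662
Total = 12.4361


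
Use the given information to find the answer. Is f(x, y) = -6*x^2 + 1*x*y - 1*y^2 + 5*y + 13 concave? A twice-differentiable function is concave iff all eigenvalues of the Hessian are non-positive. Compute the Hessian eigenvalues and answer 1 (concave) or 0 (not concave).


The Hessian of f(x,y) = -6*x^2 + 1*x*y - 1*y^2 + 5*y + 13 is:
H = [[-12, 1], [1, -2]]
Trace = -12 - 2 = -14
Determinant = -12*-2 - (1)^2 = 23
Discriminant = (-14)^2 - 4*23 = 104.0
Eigenvalues: lambda_1 = -12.099, lambda_2 = -1.901
The function is concave.

1


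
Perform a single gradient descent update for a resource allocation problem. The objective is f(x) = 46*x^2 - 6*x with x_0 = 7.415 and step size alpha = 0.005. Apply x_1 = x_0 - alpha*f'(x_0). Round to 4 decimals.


We compute the gradient at x_0 and apply the update.
f'(x) = 92*x - 6
f'(7.415) = 92*7.415 - 6 = 676.18
x_1 = 7.415 - 0.005*676.18 = 4.0341


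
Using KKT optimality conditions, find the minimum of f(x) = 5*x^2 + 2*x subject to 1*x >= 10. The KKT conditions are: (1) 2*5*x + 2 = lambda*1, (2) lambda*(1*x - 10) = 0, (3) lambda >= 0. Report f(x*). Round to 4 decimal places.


Step 1: Try lambda = 0 (constraint inactive).
x_unc = -2/(2*5) = -0.2
Check: 1*-0.2 = -0.2 < 10 -- violated!
Step 2: Constraint must be active: 1*x = 10
x* = 10/1 = 10.0
lambda = (2*5*10.0 + 2)/1 = 102.0
Step 3: Compute optimal value.
f(x*) = 5*10.0^2 + 2*10.0 = 520.0


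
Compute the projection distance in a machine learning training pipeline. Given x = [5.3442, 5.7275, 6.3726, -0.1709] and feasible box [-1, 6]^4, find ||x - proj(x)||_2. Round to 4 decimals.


Project each component onto [-1, 6].
clip(5.3442) = 5.3442, clip(5.7275) = 5.7275, clip(6.3726) = 6.0, clip(-0.1709) = -0.1709
Projection = [5.3442, 5.7275, 6.0, -0.1709]
Squared diffs: [0.0, 0.0, 0.1388, 0.0]
Distance = sqrt(0.1388) = 0.3726


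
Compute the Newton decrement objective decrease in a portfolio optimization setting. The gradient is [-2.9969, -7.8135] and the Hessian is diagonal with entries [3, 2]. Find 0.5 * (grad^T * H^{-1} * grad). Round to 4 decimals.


Step 1: H is diagonal, so H^(-1) * g = [-0.999, -3.9068].
Step 2: g^T H^(-1) g = sum_i g_i^2 / H_ii
  = (-2.9969)^2/3 + (-7.8135)^2/2
  = 2.9938 + 30.5254 = 33.5192
Step 3: Objective decrease = 0.5 * g^T H^(-1) g = 16.7596


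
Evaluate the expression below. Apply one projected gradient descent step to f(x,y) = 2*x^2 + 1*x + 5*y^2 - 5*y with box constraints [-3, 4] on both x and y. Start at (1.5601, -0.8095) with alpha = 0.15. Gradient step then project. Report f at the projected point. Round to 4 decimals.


Step 1: Compute gradient at (1.5601, -0.8095).
grad_x = 2*2*1.5601 + 1 = 7.2404
grad_y = 2*5*-0.8095 - 5 = -13.095
Step 2: Gradient step.
x_raw = 1.5601 - 0.15*7.2404 = 0.474
y_raw = -0.8095 - 0.15*-13.095 = 1.1548
Step 3: Project onto [-3, 4].
x_proj = clip(0.474) = 0.474
y_proj = clip(1.1548) = 1.1548
Step 4: Evaluate f.
f(0.474, 1.1548) = 1.817


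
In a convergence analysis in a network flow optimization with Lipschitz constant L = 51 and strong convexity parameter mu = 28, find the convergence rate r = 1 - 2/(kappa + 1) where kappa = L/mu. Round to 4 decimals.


Step 1: Compute the condition number.
kappa = L/mu = 51/28 = 1.8214
Step 2: Compute the convergence rate.
r = 1 - 2/(kappa + 1) = 1 - 2*mu/(L + mu) = (L - mu)/(L + mu) = 23/79 = 0.2911


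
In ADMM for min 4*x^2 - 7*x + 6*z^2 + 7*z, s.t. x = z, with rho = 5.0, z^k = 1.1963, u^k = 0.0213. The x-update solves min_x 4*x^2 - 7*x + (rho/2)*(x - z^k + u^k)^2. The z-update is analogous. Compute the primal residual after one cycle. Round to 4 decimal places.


ADMM iteration with rho = 5.0, z^k = 1.1963, u^k = 0.0213
Step 1: x-update.
Minimize 4*x^2 - 7*x + (5.0/2)*(x - 1.1963 + 0.0213)^2
FOC: (2*4 + 5.0)*x = 7 + 5.0*(1.1963 - 0.0213)
x^{k+1} = 0.9904
Step 2: z-update.
Minimize 6*z^2 + 7*z + (5.0/2)*(0.9904 - z + 0.0213)^2
FOC: (2*6 + 5.0)*z = -7 + 5.0*(0.9904 + 0.0213)
z^{k+1} = -0.1142
Step 3: u-update.
u^{k+1} = 0.0213 + 0.9904 + 0.1142 = 1.1259
Step 4: Primal residual = |0.9904 + 0.1142| = 1.1046


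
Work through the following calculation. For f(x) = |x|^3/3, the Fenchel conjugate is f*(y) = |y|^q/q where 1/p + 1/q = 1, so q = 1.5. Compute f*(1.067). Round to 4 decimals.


The conjugate exponent q satisfies 1/p + 1/q = 1.
p = 3, so q = 3/(3 - 1) = 1.5
|y|^q = 1.067^1.5 = 1.1022
f*(1.067) = 1.1022 / 1.5 = 0.7348


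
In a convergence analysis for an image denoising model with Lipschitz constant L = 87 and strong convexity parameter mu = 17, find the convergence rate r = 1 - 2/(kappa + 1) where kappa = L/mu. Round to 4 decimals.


Step 1: Compute the condition number.
kappa = L/mu = 87/17 = 5.1176
Step 2: Compute the convergence rate.
r = 1 - 2/(kappa + 1) = 1 - 2*mu/(L + mu) = (L - mu)/(L + mu) = 70/104 = 0.6731


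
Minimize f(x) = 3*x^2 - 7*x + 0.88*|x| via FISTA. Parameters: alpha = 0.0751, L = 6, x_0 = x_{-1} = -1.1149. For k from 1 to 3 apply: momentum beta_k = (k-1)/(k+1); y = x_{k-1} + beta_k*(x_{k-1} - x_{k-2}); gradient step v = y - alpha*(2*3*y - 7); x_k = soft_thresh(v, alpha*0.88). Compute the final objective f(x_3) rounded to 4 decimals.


FISTA on f(x) = 3*x^2 - 7*x + 0.88*|x|
L = 6, alpha = 0.0751
Iteration 1: beta = 0.0, y = -1.1149 + 0.0*(-1.1149 + 1.1149) = -1.1149
  grad(y) = -13.6894, v = y - alpha*grad = -0.0868
  prox(v) = soft_thresh(-0.0868, 0.0661) = -0.0207
Iteration 2: beta = 0.3333, y = -0.0207 + 0.3333*(-0.0207 + 1.1149) = 0.344
  grad(y) = -4.9361, v = y - alpha*grad = 0.7147
  prox(v) = soft_thresh(0.7147, 0.0661) = 0.6486
Iteration 3: beta = 0.5, y = 0.6486 + 0.5*(0.6486 + 0.0207) = 0.9833
  grad(y) = -1.1004, v = y - alpha*grad = 1.0659
  prox(v) = soft_thresh(1.0659, 0.0661) = 0.9998
f(x_3) = 3*0.9998^2 - 7*0.9998 + 0.88*|0.9998| = -3.12


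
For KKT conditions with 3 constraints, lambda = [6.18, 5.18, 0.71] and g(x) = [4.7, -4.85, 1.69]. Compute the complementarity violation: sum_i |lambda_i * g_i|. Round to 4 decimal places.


KKT complementary slackness check:
lambda_1 * g_1 = 6.18 * 4.7 = 29.046
lambda_2 * g_2 = 5.18 * -4.85 = -25.123
lambda_3 * g_3 = 0.71 * 1.69 = 1.1999
Total violation = 29.046 + 25.123 + 1.1999 = 55.3689


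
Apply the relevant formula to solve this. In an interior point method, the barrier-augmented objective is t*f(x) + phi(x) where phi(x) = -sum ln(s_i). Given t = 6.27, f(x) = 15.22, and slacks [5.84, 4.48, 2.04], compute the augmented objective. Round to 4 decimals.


Step 1: Compute log-barrier.
ln values: [1.7647, 1.4996, 0.7129]
phi = -(1.7647 + 1.4996 + 0.7129) = -3.9773
Step 2: Compute augmented objective.
t*f(x) = 6.27*15.22 = 95.4294
Total = 95.4294 - 3.9773 = 91.4521


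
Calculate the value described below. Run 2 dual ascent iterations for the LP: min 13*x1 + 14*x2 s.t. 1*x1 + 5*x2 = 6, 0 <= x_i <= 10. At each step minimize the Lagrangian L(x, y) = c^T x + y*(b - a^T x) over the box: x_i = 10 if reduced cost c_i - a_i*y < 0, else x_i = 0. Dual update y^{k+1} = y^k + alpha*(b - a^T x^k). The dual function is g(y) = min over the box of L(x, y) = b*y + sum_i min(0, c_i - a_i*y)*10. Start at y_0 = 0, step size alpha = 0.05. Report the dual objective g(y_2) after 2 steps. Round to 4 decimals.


Dual ascent for LP: min 13*x1 + 14*x2, 1*x1 + 5*x2 = 6, 0 <= x_i <= 10
Step 1: y^k = 0.0, reduced costs: (13.0, 14.0)
  x^k = (0.0, 0.0), subgradient = b - a^T x = 6.0
  y^{k+1} = 0.0 + 0.05*6.0 = 0.3
Step 2: y^k = 0.3, reduced costs: (12.7, 12.5)
  x^k = (0.0, 0.0), subgradient = b - a^T x = 6.0
  y^{k+1} = 0.3 + 0.05*6.0 = 0.6
Dual objective at y_2 = 0.6: reduced costs (12.4, 11.0), box minimizer x = (0.0, 0.0)
g(y_2) = b*y + (c1 - a1*y)*x1 + (c2 - a2*y)*x2 = 6*0.6 + 12.4*0.0 + 11.0*0.0 = 3.6 + 0.0 + 0.0 = 3.6


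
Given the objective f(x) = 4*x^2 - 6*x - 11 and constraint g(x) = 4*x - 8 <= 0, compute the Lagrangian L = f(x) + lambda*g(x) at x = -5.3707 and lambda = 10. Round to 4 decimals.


Step 1: Evaluate f(x).
f(-5.3707) = 4*(-5.3707)^2 - 6*(-5.3707) - 11 = 136.6019
Step 2: Evaluate g(x).
g(-5.3707) = 4*-5.3707 - 8 = -29.4828
Step 3: Compute Lagrangian.
L = 136.6019 + 10*-29.4828 = -158.2261


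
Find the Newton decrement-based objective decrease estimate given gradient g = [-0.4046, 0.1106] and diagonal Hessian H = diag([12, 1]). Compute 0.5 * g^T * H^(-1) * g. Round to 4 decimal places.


Step 1: H is diagonal, so H^(-1) * g = [-0.0337, 0.1106].
Step 2: g^T H^(-1) g = sum_i g_i^2 / H_ii
  = (-0.4046)^2/12 + (0.1106)^2/1
  = 0.0136 + 0.0122 = 0.0259
Step 3: Objective decrease = 0.5 * g^T H^(-1) g = 0.0129


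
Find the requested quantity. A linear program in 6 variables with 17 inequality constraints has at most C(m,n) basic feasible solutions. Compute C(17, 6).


Each vertex corresponds to some choice of n active constraints out of m, so the number of vertices is at most C(m, n) = m! / (n!(m-n)!).
m = 17, n = 6
Numerator: 17 * 16 * 15 * 14 * 13 * 12
Denominator: 6! = 720
C(17, 6) = 12376


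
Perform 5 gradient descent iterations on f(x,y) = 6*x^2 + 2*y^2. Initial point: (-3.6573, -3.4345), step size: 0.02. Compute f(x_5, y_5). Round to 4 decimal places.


Gradient descent on f(x,y) = 6*x^2 + 2*y^2.
Starting point: (-3.6573, -3.4345), alpha = 0.02
Step 1: grad_x = 2*6*-3.6573 = -43.8876, grad_y = 2*2*-3.4345 = -13.738
  x_1 = -3.6573 - 0.02*-43.8876 = -2.7795
  y_1 = -3.4345 - 0.02*-13.738 = -3.1597
Step 2: grad_x = 2*6*-2.7795 = -33.3546, grad_y = 2*2*-3.1597 = -12.639
  x_2 = -2.7795 - 0.02*-33.3546 = -2.1125
  y_2 = -3.1597 - 0.02*-12.639 = -2.907
Step 3: grad_x = 2*6*-2.1125 = -25.3495, grad_y = 2*2*-2.907 = -11.6278
  x_3 = -2.1125 - 0.02*-25.3495 = -1.6055
  y_3 = -2.907 - 0.02*-11.6278 = -2.6744
Step 4: grad_x = 2*6*-1.6055 = -19.2656, grad_y = 2*2*-2.6744 = -10.6976
  x_4 = -1.6055 - 0.02*-19.2656 = -1.2202
  y_4 = -2.6744 - 0.02*-10.6976 = -2.4605
Step 5: grad_x = 2*6*-1.2202 = -14.6419, grad_y = 2*2*-2.4605 = -9.8418
  x_5 = -1.2202 - 0.02*-14.6419 = -0.9273
  y_5 = -2.4605 - 0.02*-9.8418 = -2.2636
f(-0.9273, -2.2636) = 6*(-0.9273)^2 + 2*(-2.2636)^2 = 15.4074


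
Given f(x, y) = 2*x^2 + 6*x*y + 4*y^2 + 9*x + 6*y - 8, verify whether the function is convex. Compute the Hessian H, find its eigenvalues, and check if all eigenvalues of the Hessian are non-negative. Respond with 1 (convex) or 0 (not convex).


The Hessian of f(x,y) = 2*x^2 + 6*x*y + 4*y^2 + 9*x + 6*y - 8 is:
H = [[4, 6], [6, 8]]
Trace = 4 + 8 = 12
Determinant = 4*8 - (6)^2 = -4
Discriminant = (12)^2 - 4*-4 = 160.0
Eigenvalues: lambda_1 = -0.3246, lambda_2 = 12.3246
The function is not convex.

0


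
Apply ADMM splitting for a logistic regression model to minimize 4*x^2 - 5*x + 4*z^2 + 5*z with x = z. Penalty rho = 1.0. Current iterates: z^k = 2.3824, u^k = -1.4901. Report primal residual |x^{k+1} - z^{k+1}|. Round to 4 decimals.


ADMM iteration with rho = 1.0, z^k = 2.3824, u^k = -1.4901
Step 1: x-update.
Minimize 4*x^2 - 5*x + (1.0/2)*(x - 2.3824 - 1.4901)^2
FOC: (2*4 + 1.0)*x = 5 + 1.0*(2.3824 + 1.4901)
x^{k+1} = 0.9858
Step 2: z-update.
Minimize 4*z^2 + 5*z + (1.0/2)*(0.9858 - z - 1.4901)^2
FOC: (2*4 + 1.0)*z = -5 + 1.0*(0.9858 - 1.4901)
z^{k+1} = -0.6116
Step 3: u-update.
u^{k+1} = -1.4901 + 0.9858 + 0.6116 = 0.1073
Step 4: Primal residual = |0.9858 + 0.6116| = 1.5974


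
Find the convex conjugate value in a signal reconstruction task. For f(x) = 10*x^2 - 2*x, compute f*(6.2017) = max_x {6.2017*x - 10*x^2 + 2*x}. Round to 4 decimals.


f*(y) = sup_x {y*x - a*x^2 - b*x} = sup_x {(y-b)*x - a*x^2}
FOC: (y - b) - 2a*x = 0 => x* = (y - b)/(2a)
x* = (6.2017 + 2)/(2*10) = 0.4101
f*(6.2017) = (y-b)^2/(4a) = (6.2017 + 2)^2/(4*10)
= 67.2679/40 = 1.6817


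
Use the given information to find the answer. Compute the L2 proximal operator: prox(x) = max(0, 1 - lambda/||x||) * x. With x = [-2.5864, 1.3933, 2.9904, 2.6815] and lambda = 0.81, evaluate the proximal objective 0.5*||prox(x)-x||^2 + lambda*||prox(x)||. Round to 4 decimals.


Step 1: Compute ||x||.
||x|| = 4.9763
Step 2: Compute scaling factor.
scale = max(0, 1 - 0.81/4.9763) = 0.8372
Step 3: prox(x) = [-2.1654, 1.1665, 2.5036, 2.245]
||prox(x)|| = 4.1663
Step 4: Proximal objective.
0.5*||prox-x||^2 = 0.3281
lambda*||prox|| = 3.3747
Total = 3.7028


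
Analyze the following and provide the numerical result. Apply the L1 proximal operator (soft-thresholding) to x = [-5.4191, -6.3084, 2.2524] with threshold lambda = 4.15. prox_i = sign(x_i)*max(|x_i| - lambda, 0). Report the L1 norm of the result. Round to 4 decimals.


Soft-thresholding with lambda = 4.15:
prox(-5.4191) = sign(-5.4191)*max(|-5.4191| - 4.15, 0) = -1.2691
prox(-6.3084) = sign(-6.3084)*max(|-6.3084| - 4.15, 0) = -2.1584
prox(2.2524) = sign(2.2524)*max(|2.2524| - 4.15, 0) = 0.0
prox(x) = [-1.2691, -2.1584, 0.0]
||prox(x)||_1 = 1.2691 + 2.1584 + 0.0 = 3.4275


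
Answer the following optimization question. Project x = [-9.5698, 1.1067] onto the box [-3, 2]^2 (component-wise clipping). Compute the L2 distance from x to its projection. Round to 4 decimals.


Project each component onto [-3, 2].
clip(-9.5698) = -3.0, clip(1.1067) = 1.1067
Projection = [-3.0, 1.1067]
Squared diffs: [43.1623, 0.0]
Distance = sqrt(43.1623) = 6.5698


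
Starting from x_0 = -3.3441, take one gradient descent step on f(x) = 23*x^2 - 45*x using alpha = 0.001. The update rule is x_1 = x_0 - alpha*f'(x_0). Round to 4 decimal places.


We compute the gradient at x_0 and apply the update.
f'(x) = 46*x - 45
f'(-3.3441) = 46*-3.3441 - 45 = -198.8286
x_1 = -3.3441 - 0.001*-198.8286 = -3.1453


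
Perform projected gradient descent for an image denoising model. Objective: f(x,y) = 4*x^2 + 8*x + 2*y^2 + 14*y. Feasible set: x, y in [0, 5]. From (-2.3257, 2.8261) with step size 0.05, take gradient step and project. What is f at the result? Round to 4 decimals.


Step 1: Compute gradient at (-2.3257, 2.8261).
grad_x = 2*4*-2.3257 + 8 = -10.6056
grad_y = 2*2*2.8261 + 14 = 25.3044
Step 2: Gradient step.
x_raw = -2.3257 - 0.05*-10.6056 = -1.7954
y_raw = 2.8261 - 0.05*25.3044 = 1.5609
Step 3: Project onto [0, 5].
x_proj = clip(-1.7954) = 0.0
y_proj = clip(1.5609) = 1.5609
Step 4: Evaluate f.
f(0.0, 1.5609) = 26.725


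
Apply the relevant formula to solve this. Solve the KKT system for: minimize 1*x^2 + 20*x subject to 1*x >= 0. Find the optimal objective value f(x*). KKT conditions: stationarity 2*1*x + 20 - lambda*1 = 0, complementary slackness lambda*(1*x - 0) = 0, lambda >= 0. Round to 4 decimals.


Step 1: Try lambda = 0 (constraint inactive).
x_unc = -20/(2*1) = -10.0
Check: 1*-10.0 = -10.0 < 0 -- violated!
Step 2: Constraint must be active: 1*x = 0
x* = 0/1 = 0.0
lambda = (2*1*0.0 + 20)/1 = 20.0
Step 3: Compute optimal value.
f(x*) = 1*0.0^2 + 20*0.0 = 0.0


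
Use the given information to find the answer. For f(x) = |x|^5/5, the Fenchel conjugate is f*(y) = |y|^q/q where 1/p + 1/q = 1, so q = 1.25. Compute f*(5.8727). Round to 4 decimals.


The conjugate exponent q satisfies 1/p + 1/q = 1.
p = 5, so q = 5/(5 - 1) = 1.25
|y|^q = 5.8727^1.25 = 9.1421
f*(5.8727) = 9.1421 / 1.25 = 7.3137


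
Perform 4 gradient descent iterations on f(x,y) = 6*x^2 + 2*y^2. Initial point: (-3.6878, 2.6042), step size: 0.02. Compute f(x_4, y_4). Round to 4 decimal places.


Gradient descent on f(x,y) = 6*x^2 + 2*y^2.
Starting point: (-3.6878, 2.6042), alpha = 0.02
Step 1: grad_x = 2*6*-3.6878 = -44.2536, grad_y = 2*2*2.6042 = 10.4168
  x_1 = -3.6878 - 0.02*-44.2536 = -2.8027
  y_1 = 2.6042 - 0.02*10.4168 = 2.3959
Step 2: grad_x = 2*6*-2.8027 = -33.6327, grad_y = 2*2*2.3959 = 9.5835
  x_2 = -2.8027 - 0.02*-33.6327 = -2.1301
  y_2 = 2.3959 - 0.02*9.5835 = 2.2042
Step 3: grad_x = 2*6*-2.1301 = -25.5609, grad_y = 2*2*2.2042 = 8.8168
  x_3 = -2.1301 - 0.02*-25.5609 = -1.6189
  y_3 = 2.2042 - 0.02*8.8168 = 2.0279
Step 4: grad_x = 2*6*-1.6189 = -19.4263, grad_y = 2*2*2.0279 = 8.1114
  x_4 = -1.6189 - 0.02*-19.4263 = -1.2303
  y_4 = 2.0279 - 0.02*8.1114 = 1.8656
f(-1.2303, 1.8656) = 6*(-1.2303)^2 + 2*1.8656^2 = 16.0434


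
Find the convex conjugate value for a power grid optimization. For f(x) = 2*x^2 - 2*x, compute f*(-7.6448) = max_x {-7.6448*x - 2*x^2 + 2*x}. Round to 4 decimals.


f*(y) = sup_x {y*x - a*x^2 - b*x} = sup_x {(y-b)*x - a*x^2}
FOC: (y - b) - 2a*x = 0 => x* = (y - b)/(2a)
x* = (-7.6448 + 2)/(2*2) = -1.4112
f*(-7.6448) = (y-b)^2/(4a) = (-7.6448 + 2)^2/(4*2)
= 31.8638/8 = 3.983


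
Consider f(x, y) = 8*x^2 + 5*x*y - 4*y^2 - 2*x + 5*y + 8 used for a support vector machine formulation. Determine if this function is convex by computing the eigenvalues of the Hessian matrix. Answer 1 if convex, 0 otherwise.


The Hessian of f(x,y) = 8*x^2 + 5*x*y - 4*y^2 - 2*x + 5*y + 8 is:
H = [[16, 5], [5, -8]]
Trace = 16 - 8 = 8
Determinant = 16*-8 - (5)^2 = -153
Discriminant = (8)^2 - 4*-153 = 676.0
Eigenvalues: lambda_1 = -9.0, lambda_2 = 17.0
The function is not convex.

0


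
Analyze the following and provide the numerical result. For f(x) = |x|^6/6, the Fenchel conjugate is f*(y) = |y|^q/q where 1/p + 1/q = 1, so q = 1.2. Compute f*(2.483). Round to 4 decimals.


The conjugate exponent q satisfies 1/p + 1/q = 1.
p = 6, so q = 6/(6 - 1) = 1.2
|y|^q = 2.483^1.2 = 2.9783
f*(2.483) = 2.9783 / 1.2 = 2.4819


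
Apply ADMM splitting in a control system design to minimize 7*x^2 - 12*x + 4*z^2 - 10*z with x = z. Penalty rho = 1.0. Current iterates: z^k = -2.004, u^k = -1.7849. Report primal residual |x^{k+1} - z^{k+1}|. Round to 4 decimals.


ADMM iteration with rho = 1.0, z^k = -2.004, u^k = -1.7849
Step 1: x-update.
Minimize 7*x^2 - 12*x + (1.0/2)*(x + 2.004 - 1.7849)^2
FOC: (2*7 + 1.0)*x = 12 + 1.0*(-2.004 + 1.7849)
x^{k+1} = 0.7854
Step 2: z-update.
Minimize 4*z^2 - 10*z + (1.0/2)*(0.7854 - z - 1.7849)^2
FOC: (2*4 + 1.0)*z = 10 + 1.0*(0.7854 - 1.7849)
z^{k+1} = 1.0001
Step 3: u-update.
u^{k+1} = -1.7849 + 0.7854 - 1.0001 = -1.9996
Step 4: Primal residual = |0.7854 - 1.0001| = 0.2147


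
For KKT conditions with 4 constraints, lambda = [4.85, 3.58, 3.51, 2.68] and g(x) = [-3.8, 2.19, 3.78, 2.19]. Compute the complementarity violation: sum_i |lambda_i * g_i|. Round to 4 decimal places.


KKT complementary slackness check:
lambda_1 * g_1 = 4.85 * -3.8 = -18.43
lambda_2 * g_2 = 3.58 * 2.19 = 7.8402
lambda_3 * g_3 = 3.51 * 3.78 = 13.2678
lambda_4 * g_4 = 2.68 * 2.19 = 5.8692
Total violation = 18.43 + 7.8402 + 13.2678 + 5.8692 = 45.4072


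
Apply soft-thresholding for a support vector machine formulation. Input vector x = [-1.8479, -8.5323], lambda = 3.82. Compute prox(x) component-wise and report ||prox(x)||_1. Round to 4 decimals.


Soft-thresholding with lambda = 3.82:
prox(-1.8479) = sign(-1.8479)*max(|-1.8479| - 3.82, 0) = 0.0
prox(-8.5323) = sign(-8.5323)*max(|-8.5323| - 3.82, 0) = -4.7123
prox(x) = [0.0, -4.7123]
||prox(x)||_1 = 0.0 + 4.7123 = 4.7123


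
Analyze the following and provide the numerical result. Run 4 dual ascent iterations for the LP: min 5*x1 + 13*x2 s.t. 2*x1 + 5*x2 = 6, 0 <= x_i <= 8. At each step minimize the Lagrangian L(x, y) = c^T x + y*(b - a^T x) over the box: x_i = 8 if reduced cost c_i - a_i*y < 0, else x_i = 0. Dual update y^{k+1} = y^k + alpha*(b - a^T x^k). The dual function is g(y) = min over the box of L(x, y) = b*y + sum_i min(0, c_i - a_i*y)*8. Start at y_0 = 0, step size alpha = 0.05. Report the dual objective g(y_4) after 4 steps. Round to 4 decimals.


Dual ascent for LP: min 5*x1 + 13*x2, 2*x1 + 5*x2 = 6, 0 <= x_i <= 8
Step 1: y^k = 0.0, reduced costs: (5.0, 13.0)
  x^k = (0.0, 0.0), subgradient = b - a^T x = 6.0
  y^{k+1} = 0.0 + 0.05*6.0 = 0.3
Step 2: y^k = 0.3, reduced costs: (4.4, 11.5)
  x^k = (0.0, 0.0), subgradient = b - a^T x = 6.0
  y^{k+1} = 0.3 + 0.05*6.0 = 0.6
Step 3: y^k = 0.6, reduced costs: (3.8, 10.0)
  x^k = (0.0, 0.0), subgradient = b - a^T x = 6.0
  y^{k+1} = 0.6 + 0.05*6.0 = 0.9
Step 4: y^k = 0.9, reduced costs: (3.2, 8.5)
  x^k = (0.0, 0.0), subgradient = b - a^T x = 6.0
  y^{k+1} = 0.9 + 0.05*6.0 = 1.2
Dual objective at y_4 = 1.2: reduced costs (2.6, 7.0), box minimizer x = (0.0, 0.0)
g(y_4) = b*y + (c1 - a1*y)*x1 + (c2 - a2*y)*x2 = 6*1.2 + 2.6*0.0 + 7.0*0.0 = 7.2 + 0.0 + 0.0 = 7.2


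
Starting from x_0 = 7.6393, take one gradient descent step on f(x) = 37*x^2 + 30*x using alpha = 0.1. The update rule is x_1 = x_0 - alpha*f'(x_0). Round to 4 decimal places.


We compute the gradient at x_0 and apply the update.
f'(x) = 74*x + 30
f'(7.6393) = 74*7.6393 + 30 = 595.3082
x_1 = 7.6393 - 0.1*595.3082 = -51.8915


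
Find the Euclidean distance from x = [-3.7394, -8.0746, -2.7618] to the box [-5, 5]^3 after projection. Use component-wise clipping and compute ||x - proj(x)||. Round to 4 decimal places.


Project each component onto [-5, 5].
clip(-3.7394) = -3.7394, clip(-8.0746) = -5.0, clip(-2.7618) = -2.7618
Projection = [-3.7394, -5.0, -2.7618]
Squared diffs: [0.0, 9.4532, 0.0]
Distance = sqrt(9.4532) = 3.0746


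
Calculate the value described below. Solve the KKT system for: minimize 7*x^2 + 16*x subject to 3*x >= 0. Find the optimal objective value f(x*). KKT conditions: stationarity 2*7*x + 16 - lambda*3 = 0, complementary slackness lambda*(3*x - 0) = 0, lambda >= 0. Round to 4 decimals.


Step 1: Try lambda = 0 (constraint inactive).
x_unc = -16/(2*7) = -1.1429
Check: 3*-1.1429 = -3.4287 < 0 -- violated!
Step 2: Constraint must be active: 3*x = 0
x* = 0/3 = 0.0
lambda = (2*7*0.0 + 16)/3 = 5.3333
Step 3: Compute optimal value.
f(x*) = 7*0.0^2 + 16*0.0 = 0.0


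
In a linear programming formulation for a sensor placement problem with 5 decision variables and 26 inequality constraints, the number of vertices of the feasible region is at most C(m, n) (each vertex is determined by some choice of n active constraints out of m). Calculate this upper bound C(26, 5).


Each vertex corresponds to some choice of n active constraints out of m, so the number of vertices is at most C(m, n) = m! / (n!(m-n)!).
m = 26, n = 5
Numerator: 26 * 25 * 24 * 23 * 22
Denominator: 5! = 120
C(26, 5) = 65780


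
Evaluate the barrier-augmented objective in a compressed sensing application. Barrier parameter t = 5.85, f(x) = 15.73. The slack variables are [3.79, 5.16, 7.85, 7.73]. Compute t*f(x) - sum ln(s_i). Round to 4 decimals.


Step 1: Compute log-barrier.
ln values: [1.3324, 1.6409, 2.0605, 2.0451]
phi = -(1.3324 + 1.6409 + 2.0605 + 2.0451) = -7.0789
Step 2: Compute augmented objective.
t*f(x) = 5.85*15.73 = 92.0205
Total = 92.0205 - 7.0789 = 84.9416


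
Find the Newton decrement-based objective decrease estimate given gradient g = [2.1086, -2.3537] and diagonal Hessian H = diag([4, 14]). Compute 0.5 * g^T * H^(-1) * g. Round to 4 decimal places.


Step 1: H is diagonal, so H^(-1) * g = [0.5272, -0.1681].
Step 2: g^T H^(-1) g = sum_i g_i^2 / H_ii
  = (2.1086)^2/4 + (-2.3537)^2/14
  = 1.1115 + 0.3957 = 1.5073
Step 3: Objective decrease = 0.5 * g^T H^(-1) g = 0.7536
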